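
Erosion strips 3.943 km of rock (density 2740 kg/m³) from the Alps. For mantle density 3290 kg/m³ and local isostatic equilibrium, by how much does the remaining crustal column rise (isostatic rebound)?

Unloading: uplift u = e ρ_c/ρ_m = 3.943 km × 2740/3290 = 3.28 km.

3.28 km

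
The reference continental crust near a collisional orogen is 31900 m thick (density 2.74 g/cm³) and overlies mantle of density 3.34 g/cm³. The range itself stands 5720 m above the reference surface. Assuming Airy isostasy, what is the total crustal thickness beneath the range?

Root depth r = h ρ_c / (ρ_m − ρ_c) = 5720 m × 2.74 / 0.6 = 26120 m.
Total thickness = T + h + r = 31900 m + 5720 m + 26120 m = 63700 m.

63700 m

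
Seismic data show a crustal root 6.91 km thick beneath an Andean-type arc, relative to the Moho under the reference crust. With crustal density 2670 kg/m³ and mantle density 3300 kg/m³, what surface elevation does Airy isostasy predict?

1.63 km

In Airy isostatic equilibrium: ρ_c h = (ρ_m − ρ_c) r.
h = r (ρ_m − ρ_c) / ρ_c = 6.91 km × (3300 − 2670) / 2670 = 1.63 km.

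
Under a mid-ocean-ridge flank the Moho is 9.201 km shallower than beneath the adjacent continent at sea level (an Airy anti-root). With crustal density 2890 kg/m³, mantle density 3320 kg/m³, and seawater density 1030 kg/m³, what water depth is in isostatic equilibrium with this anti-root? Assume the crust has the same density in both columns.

Replacing a thickness d of crust by seawater at the top must be balanced by replacing crust with mantle at the base: d (ρ_c − ρ_w) = a (ρ_m − ρ_c).
d = a (ρ_m − ρ_c)/(ρ_c − ρ_w) = 9.201 km × 430/1860 = 2.13 km.

2.13 km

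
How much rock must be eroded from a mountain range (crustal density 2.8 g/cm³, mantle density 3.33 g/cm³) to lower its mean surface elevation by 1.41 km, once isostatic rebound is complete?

8.86 km

Net drop Δ = e − u = e − e ρ_c/ρ_m = e (ρ_m − ρ_c)/ρ_m.
e = Δ ρ_m/(ρ_m − ρ_c) = 1.41 km × 3.33/0.53 = 8.86 km.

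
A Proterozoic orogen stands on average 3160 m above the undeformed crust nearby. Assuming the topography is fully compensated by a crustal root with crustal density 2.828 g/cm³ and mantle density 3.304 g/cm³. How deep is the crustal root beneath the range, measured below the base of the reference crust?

18800 m

Balancing pressure at the compensation depth: the weight of the topography is balanced by the buoyancy of the root, ρ_c h = (ρ_m − ρ_c) r.
r = h · ρ_c / (ρ_m − ρ_c) = 3160 m × 2.828 / (3.304 − 2.828) = 18800 m.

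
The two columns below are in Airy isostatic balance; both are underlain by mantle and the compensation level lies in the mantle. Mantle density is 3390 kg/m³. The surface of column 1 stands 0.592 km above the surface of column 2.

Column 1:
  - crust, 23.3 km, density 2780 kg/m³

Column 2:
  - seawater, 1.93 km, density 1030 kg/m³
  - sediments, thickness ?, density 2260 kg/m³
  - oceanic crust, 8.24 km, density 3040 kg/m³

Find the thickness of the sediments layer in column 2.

4.22 km

Take the compensation level at the base of the deeper column (depth z_c below the surface of column 1) and equate Σ ρ_i t_i down to z_c; mantle fills any gap and the z_c terms cancel.
Column 1: 23.3×2780 + (z_c − 23.3)×3390
Column 2: 0.592×0 + 1.93×1030 + x×2260 + 8.24×3040 + (z_c − 0.592 − 10.17 − x)×3390
The z_c×3390 term appears on both sides and cancels. Collect the known terms of each column as K = Σ(ρt)_known − 3390 × (depth of known layers): K_1 = 64774 − 3390×23.3 = −14213; K_2 = 27037.5 − 3390×(0.592 + 10.17) = −9445.68.
Balance: K_1 = K_2 − x×(3390 − 2260), so x = (K_2 − K_1)/(3390 − 2260) = 4767.32/1130 = 4.22 km.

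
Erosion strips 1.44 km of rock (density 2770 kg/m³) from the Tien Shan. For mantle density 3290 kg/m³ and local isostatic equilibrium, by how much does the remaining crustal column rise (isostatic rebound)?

1.21 km

Unloading: uplift u = e ρ_c/ρ_m = 1.44 km × 2770/3290 = 1.21 km.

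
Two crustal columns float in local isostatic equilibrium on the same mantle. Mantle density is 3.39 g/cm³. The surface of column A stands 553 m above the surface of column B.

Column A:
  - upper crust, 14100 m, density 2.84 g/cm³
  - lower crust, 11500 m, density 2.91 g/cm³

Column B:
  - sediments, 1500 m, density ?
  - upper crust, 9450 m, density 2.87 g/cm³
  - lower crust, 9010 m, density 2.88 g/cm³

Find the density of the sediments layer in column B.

Take the compensation level at the base of the deeper column (depth z_c below the surface of column A) and equate Σ ρ_i t_i down to z_c; mantle fills any gap and the z_c terms cancel.
Column A: 14100×2.84 + 11500×2.91 + (z_c − 25600)×3.39
Column B: 553×0 + 1500×ρ + 9450×2.87 + 9010×2.88 + (z_c − 553 − 19960)×3.39
The z_c×3.39 term appears on both sides and cancels. Collect the known terms of each column as K = Σ(ρt)_known − 3.39 × (depth of known layers): K_A = 73509 − 3.39×25600 = −13275; K_B = 53070.3 − 3.39×(553 + 19960) = −16468.77.
Balance: K_A = K_B + 1500×ρ, so ρ = (K_A − K_B)/1500 = 3193.77/1500 = 2.13 g/cm³.

2.13 g/cm³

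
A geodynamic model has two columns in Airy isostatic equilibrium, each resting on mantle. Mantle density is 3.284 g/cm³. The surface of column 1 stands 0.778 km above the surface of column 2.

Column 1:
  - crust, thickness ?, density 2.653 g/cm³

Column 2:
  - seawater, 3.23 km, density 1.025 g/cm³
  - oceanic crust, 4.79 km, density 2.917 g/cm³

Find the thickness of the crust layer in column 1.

Take the compensation level at the base of the deeper column (depth z_c below the surface of column 1) and equate Σ ρ_i t_i down to z_c; mantle fills any gap and the z_c terms cancel.
Column 1: x×2.653 + (z_c − 0 − x)×3.284
Column 2: 0.778×0 + 3.23×1.025 + 4.79×2.917 + (z_c − 0.778 − 8.02)×3.284
The z_c×3.284 term appears on both sides and cancels. Collect the known terms of each column as K = Σ(ρt)_known − 3.284 × (depth of known layers): K_1 = 0 − 3.284×0 = 0; K_2 = 17.28318 − 3.284×(0.778 + 8.02) = −11.609452.
Balance: K_1 − x×(3.284 − 2.653) = K_2, so x = (K_1 − K_2)/(3.284 − 2.653) = 11.6095/0.631 = 18.4 km.

18.4 km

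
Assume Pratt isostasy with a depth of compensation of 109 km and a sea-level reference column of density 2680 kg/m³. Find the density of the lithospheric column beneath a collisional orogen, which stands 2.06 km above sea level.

Pratt balance: ρ_ref D = ρ (D + h).
ρ = ρ_ref D/(D + h) = 2680 × 109 km/(109 km + 2.06 km) = 2630 kg/m³.

2630 kg/m³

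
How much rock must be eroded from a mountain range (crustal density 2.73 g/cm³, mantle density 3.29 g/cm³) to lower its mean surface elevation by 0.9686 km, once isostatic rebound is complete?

Net drop Δ = e − u = e − e ρ_c/ρ_m = e (ρ_m − ρ_c)/ρ_m.
e = Δ ρ_m/(ρ_m − ρ_c) = 0.9686 km × 3.29/0.56 = 5.69 km.

5.69 km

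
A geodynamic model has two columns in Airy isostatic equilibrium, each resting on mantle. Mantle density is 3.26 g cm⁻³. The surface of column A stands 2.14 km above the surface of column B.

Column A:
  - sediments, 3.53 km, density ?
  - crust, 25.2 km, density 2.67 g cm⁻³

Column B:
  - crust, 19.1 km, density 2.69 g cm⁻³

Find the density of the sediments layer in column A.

Take the compensation level at the base of the deeper column (depth z_c below the surface of column A) and equate Σ ρ_i t_i down to z_c; mantle fills any gap and the z_c terms cancel.
Column A: 3.53×ρ + 25.2×2.67 + (z_c − 28.73)×3.26
Column B: 2.14×0 + 19.1×2.69 + (z_c − 2.14 − 19.1)×3.26
The z_c×3.26 term appears on both sides and cancels. Collect the known terms of each column as K = Σ(ρt)_known − 3.26 × (depth of known layers): K_A = 67.284 − 3.26×28.73 = −26.3758; K_B = 51.379 − 3.26×(2.14 + 19.1) = −17.8634.
Balance: K_A + 3.53×ρ = K_B, so ρ = (K_B − K_A)/3.53 = 8.5124/3.53 = 2.41 g cm⁻³.

2.41 g cm⁻³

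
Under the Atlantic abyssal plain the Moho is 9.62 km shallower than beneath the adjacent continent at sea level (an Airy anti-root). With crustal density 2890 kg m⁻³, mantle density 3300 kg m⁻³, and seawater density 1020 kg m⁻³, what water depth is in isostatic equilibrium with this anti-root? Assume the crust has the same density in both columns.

Replacing a thickness d of crust by seawater at the top must be balanced by replacing crust with mantle at the base: d (ρ_c − ρ_w) = a (ρ_m − ρ_c).
d = a (ρ_m − ρ_c)/(ρ_c − ρ_w) = 9.62 km × 410/1870 = 2.11 km.

2.11 km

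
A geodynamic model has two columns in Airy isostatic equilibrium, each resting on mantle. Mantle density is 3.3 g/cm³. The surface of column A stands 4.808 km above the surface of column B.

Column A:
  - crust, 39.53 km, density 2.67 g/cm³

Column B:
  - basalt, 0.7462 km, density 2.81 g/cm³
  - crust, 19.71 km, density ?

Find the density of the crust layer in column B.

Take the compensation level at the base of the deeper column (depth z_c below the surface of column A) and equate Σ ρ_i t_i down to z_c; mantle fills any gap and the z_c terms cancel.
Column A: 39.53×2.67 + (z_c − 39.53)×3.3
Column B: 4.808×0 + 0.7462×2.81 + 19.71×ρ + (z_c − 4.808 − 20.4562)×3.3
The z_c×3.3 term appears on both sides and cancels. Collect the known terms of each column as K = Σ(ρt)_known − 3.3 × (depth of known layers): K_A = 105.5451 − 3.3×39.53 = −24.9039; K_B = 2.096822 − 3.3×(4.808 + 20.4562) = −81.275038.
Balance: K_A = K_B + 19.71×ρ, so ρ = (K_A − K_B)/19.71 = 56.3711/19.71 = 2.86 g/cm³.

2.86 g/cm³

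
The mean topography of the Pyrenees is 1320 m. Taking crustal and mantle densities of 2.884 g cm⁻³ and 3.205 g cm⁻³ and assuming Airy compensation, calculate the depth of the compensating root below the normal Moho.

11900 m

Isostatic balance requires: the weight of the topography is balanced by the buoyancy of the root, ρ_c h = (ρ_m − ρ_c) r.
r = h · ρ_c / (ρ_m − ρ_c) = 1320 m × 2.884 / (3.205 − 2.884) = 11900 m.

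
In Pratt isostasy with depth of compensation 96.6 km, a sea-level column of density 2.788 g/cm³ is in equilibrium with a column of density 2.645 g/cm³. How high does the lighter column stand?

ρ_ref D = ρ (D + h) → h = D (ρ_ref − ρ)/ρ.
h = 96.6 km × (2.788 − 2.645)/2.645 = 5.22 km.

5.22 km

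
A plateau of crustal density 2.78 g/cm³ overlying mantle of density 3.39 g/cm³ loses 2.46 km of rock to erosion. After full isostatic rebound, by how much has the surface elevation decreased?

0.443 km

Rebound u = e ρ_c/ρ_m = 2.46 km × 2.78/3.39 = 2.017 km.
Net surface drop = e − u = 2.46 km − 2.017 km = e (ρ_m − ρ_c)/ρ_m = 0.443 km.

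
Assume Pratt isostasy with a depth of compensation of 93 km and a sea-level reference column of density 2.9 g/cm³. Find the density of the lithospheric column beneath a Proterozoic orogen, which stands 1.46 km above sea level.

2.86 g/cm³

Pratt balance: ρ_ref D = ρ (D + h).
ρ = ρ_ref D/(D + h) = 2.9 × 93 km/(93 km + 1.46 km) = 2.86 g/cm³.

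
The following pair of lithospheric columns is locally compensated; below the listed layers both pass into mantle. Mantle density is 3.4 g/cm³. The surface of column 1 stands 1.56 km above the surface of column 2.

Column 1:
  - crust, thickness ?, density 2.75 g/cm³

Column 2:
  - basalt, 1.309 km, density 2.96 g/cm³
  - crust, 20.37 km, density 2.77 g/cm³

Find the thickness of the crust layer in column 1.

28.8 km

Take the compensation level at the base of the deeper column (depth z_c below the surface of column 1) and equate Σ ρ_i t_i down to z_c; mantle fills any gap and the z_c terms cancel.
Column 1: x×2.75 + (z_c − 0 − x)×3.4
Column 2: 1.56×0 + 1.309×2.96 + 20.37×2.77 + (z_c − 1.56 − 21.679)×3.4
The z_c×3.4 term appears on both sides and cancels. Collect the known terms of each column as K = Σ(ρt)_known − 3.4 × (depth of known layers): K_1 = 0 − 3.4×0 = 0; K_2 = 60.29954 − 3.4×(1.56 + 21.679) = −18.71306.
Balance: K_1 − x×(3.4 − 2.75) = K_2, so x = (K_1 − K_2)/(3.4 − 2.75) = 18.7131/0.65 = 28.8 km.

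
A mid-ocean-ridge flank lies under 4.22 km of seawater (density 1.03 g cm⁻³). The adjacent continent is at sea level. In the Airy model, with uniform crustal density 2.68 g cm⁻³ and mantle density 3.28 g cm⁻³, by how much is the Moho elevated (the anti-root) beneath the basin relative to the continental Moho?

By Archimedes' principle applied to the lithosphere: replacing crust with seawater at the top is compensated by replacing crust with mantle at the base: d (ρ_c − ρ_w) = a (ρ_m − ρ_c).
a = d (ρ_c − ρ_w)/(ρ_m − ρ_c) = 4.22 km × 1.65/0.6 = 11.6 km.

11.6 km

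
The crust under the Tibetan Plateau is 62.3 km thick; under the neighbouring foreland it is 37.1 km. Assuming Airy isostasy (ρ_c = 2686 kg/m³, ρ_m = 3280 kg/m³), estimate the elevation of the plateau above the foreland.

4.56 km

Excess crust Δ = 62.3 km − 37.1 km = 25.2 km, split between elevation h and root r with h + r = Δ.
Airy balance ρ_c h = (ρ_m − ρ_c) r gives r = h ρ_c/(ρ_m − ρ_c), so h (1 + ρ_c/(ρ_m − ρ_c)) = Δ, i.e. h = Δ (ρ_m − ρ_c)/ρ_m.
h = 25.2 km × 594/3280 = 4.56 km.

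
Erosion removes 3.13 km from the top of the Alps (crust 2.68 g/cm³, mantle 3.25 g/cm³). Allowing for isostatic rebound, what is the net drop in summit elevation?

Rebound u = e ρ_c/ρ_m = 3.13 km × 2.68/3.25 = 2.581 km.
Net surface drop = e − u = 3.13 km − 2.581 km = e (ρ_m − ρ_c)/ρ_m = 0.549 km.

0.549 km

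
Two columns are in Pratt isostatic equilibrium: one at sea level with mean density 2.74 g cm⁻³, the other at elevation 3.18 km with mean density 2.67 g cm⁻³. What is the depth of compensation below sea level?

ρ_ref D = ρ (D + h) → D (ρ_ref − ρ) = ρ h.
D = ρ h/(ρ_ref − ρ) = 2.67 × 3.18 km/(2.74 − 2.67) = 121 km.

121 km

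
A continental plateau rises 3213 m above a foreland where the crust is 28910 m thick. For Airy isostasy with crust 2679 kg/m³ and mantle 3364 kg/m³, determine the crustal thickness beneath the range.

44700 m

Root depth r = h ρ_c / (ρ_m − ρ_c) = 3213 m × 2679 / 685 = 12570 m.
Total thickness = T + h + r = 28910 m + 3213 m + 12570 m = 44700 m.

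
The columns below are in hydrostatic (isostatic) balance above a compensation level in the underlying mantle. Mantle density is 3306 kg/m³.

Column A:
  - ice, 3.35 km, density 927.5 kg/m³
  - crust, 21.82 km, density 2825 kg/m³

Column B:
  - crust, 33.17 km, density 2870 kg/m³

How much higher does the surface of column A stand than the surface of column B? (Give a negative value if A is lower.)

1.21 km

For any compensation level in the mantle, the mantle terms cancel and isostasy reduces to e = (Σt_A − Σt_B) − (Σ(ρt)_A − Σ(ρt)_B) / ρ_m.
Σt_A = 25.17 km; Σt_B = 33.17 km; Σ(ρt)_A = 64748.625; Σ(ρt)_B = 95197.9 (in km·kg/m³).
e = (25.17 − 33.17) − (64748.625 − 95197.9) / 3306 = 1.21 km.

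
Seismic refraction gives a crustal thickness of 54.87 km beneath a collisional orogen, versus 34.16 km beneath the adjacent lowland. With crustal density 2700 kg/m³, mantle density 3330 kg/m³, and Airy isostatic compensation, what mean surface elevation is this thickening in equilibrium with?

Excess crust Δ = 54.87 km − 34.16 km = 20.71 km, split between elevation h and root r with h + r = Δ.
Airy balance ρ_c h = (ρ_m − ρ_c) r gives r = h ρ_c/(ρ_m − ρ_c), so h (1 + ρ_c/(ρ_m − ρ_c)) = Δ, i.e. h = Δ (ρ_m − ρ_c)/ρ_m.
h = 20.71 km × 630/3330 = 3.92 km.

3.92 km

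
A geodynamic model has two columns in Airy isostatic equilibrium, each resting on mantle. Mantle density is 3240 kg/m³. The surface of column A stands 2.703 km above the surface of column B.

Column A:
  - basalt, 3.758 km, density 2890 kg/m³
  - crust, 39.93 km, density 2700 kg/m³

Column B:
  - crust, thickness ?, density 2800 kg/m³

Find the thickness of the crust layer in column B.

Take the compensation level at the base of the deeper column (depth z_c below the surface of column A) and equate Σ ρ_i t_i down to z_c; mantle fills any gap and the z_c terms cancel.
Column A: 3.758×2890 + 39.93×2700 + (z_c − 43.688)×3240
Column B: 2.703×0 + x×2800 + (z_c − 2.703 − 0 − x)×3240
The z_c×3240 term appears on both sides and cancels. Collect the known terms of each column as K = Σ(ρt)_known − 3240 × (depth of known layers): K_A = 118671.62 − 3240×43.688 = −22877.5; K_B = 0 − 3240×(2.703 + 0) = −8757.72.
Balance: K_A = K_B − x×(3240 − 2800), so x = (K_B − K_A)/(3240 − 2800) = 14119.8/440 = 32.1 km.

32.1 km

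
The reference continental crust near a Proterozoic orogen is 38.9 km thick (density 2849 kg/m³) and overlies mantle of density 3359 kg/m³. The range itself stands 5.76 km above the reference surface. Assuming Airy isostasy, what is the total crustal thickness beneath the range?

76.8 km

Root depth r = h ρ_c / (ρ_m − ρ_c) = 5.76 km × 2849 / 510 = 32.18 km.
Total thickness = T + h + r = 38.9 km + 5.76 km + 32.18 km = 76.8 km.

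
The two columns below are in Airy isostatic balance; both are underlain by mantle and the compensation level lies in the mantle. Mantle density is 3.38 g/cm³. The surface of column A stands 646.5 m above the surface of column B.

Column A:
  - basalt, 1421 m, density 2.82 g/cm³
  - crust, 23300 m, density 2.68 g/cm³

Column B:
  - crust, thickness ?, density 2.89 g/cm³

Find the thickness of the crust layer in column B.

30500 m

Take the compensation level at the base of the deeper column (depth z_c below the surface of column A) and equate Σ ρ_i t_i down to z_c; mantle fills any gap and the z_c terms cancel.
Column A: 1421×2.82 + 23300×2.68 + (z_c − 24721)×3.38
Column B: 646.5×0 + x×2.89 + (z_c − 646.5 − 0 − x)×3.38
The z_c×3.38 term appears on both sides and cancels. Collect the known terms of each column as K = Σ(ρt)_known − 3.38 × (depth of known layers): K_A = 66451.22 − 3.38×24721 = −17105.76; K_B = 0 − 3.38×(646.5 + 0) = −2185.17.
Balance: K_A = K_B − x×(3.38 − 2.89), so x = (K_B − K_A)/(3.38 − 2.89) = 14920.6/0.49 = 30500 m.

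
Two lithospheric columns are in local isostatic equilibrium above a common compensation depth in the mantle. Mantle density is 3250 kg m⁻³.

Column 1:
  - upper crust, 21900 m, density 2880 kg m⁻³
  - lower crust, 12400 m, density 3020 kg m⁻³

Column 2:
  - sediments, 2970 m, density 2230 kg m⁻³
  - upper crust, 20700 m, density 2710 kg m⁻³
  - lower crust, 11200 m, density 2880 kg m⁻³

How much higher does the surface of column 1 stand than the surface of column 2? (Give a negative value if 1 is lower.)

−2280 m

For any compensation level in the mantle, the mantle terms cancel and isostasy reduces to e = (Σt_1 − Σt_2) − (Σ(ρt)_1 − Σ(ρt)_2) / ρ_m.
Σt_1 = 34300 m; Σt_2 = 34870 m; Σ(ρt)_1 = 100520000; Σ(ρt)_2 = 94976100 (in m·kg m⁻³).
e = (34300 − 34870) − (100520000 − 94976100) / 3250 = −2280 m.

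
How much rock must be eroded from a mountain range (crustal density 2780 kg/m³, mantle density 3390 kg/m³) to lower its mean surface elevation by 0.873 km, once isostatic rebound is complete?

4.85 km

Net drop Δ = e − u = e − e ρ_c/ρ_m = e (ρ_m − ρ_c)/ρ_m.
e = Δ ρ_m/(ρ_m − ρ_c) = 0.873 km × 3390/610 = 4.85 km.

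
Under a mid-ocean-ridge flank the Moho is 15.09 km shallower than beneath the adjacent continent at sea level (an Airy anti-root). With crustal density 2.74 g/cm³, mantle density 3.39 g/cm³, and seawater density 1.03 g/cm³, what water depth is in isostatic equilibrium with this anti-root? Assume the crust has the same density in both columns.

5.74 km

Replacing a thickness d of crust by seawater at the top must be balanced by replacing crust with mantle at the base: d (ρ_c − ρ_w) = a (ρ_m − ρ_c).
d = a (ρ_m − ρ_c)/(ρ_c − ρ_w) = 15.09 km × 0.65/1.71 = 5.74 km.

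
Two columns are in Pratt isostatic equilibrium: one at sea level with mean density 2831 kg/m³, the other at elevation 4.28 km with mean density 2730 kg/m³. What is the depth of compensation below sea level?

ρ_ref D = ρ (D + h) → D (ρ_ref − ρ) = ρ h.
D = ρ h/(ρ_ref − ρ) = 2730 × 4.28 km/(2831 − 2730) = 116 km.

116 km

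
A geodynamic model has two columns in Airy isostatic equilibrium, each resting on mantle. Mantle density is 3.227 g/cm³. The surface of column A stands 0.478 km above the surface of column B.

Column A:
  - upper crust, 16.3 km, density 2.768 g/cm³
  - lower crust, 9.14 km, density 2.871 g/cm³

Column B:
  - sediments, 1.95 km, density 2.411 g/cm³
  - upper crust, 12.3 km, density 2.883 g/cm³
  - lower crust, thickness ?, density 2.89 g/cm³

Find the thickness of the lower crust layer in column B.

Take the compensation level at the base of the deeper column (depth z_c below the surface of column A) and equate Σ ρ_i t_i down to z_c; mantle fills any gap and the z_c terms cancel.
Column A: 16.3×2.768 + 9.14×2.871 + (z_c − 25.44)×3.227
Column B: 0.478×0 + 1.95×2.411 + 12.3×2.883 + x×2.89 + (z_c − 0.478 − 14.25 − x)×3.227
The z_c×3.227 term appears on both sides and cancels. Collect the known terms of each column as K = Σ(ρt)_known − 3.227 × (depth of known layers): K_A = 71.35934 − 3.227×25.44 = −10.73554; K_B = 40.16235 − 3.227×(0.478 + 14.25) = −7.364906.
Balance: K_A = K_B − x×(3.227 − 2.89), so x = (K_B − K_A)/(3.227 − 2.89) = 3.37063/0.337 = 10 km.

10 km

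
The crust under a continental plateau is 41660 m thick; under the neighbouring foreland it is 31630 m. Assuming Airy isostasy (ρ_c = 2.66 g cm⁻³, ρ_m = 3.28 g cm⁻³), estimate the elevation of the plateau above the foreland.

1900 m

Excess crust Δ = 41660 m − 31630 m = 10030 m, split between elevation h and root r with h + r = Δ.
Airy balance ρ_c h = (ρ_m − ρ_c) r gives r = h ρ_c/(ρ_m − ρ_c), so h (1 + ρ_c/(ρ_m − ρ_c)) = Δ, i.e. h = Δ (ρ_m − ρ_c)/ρ_m.
h = 10030 m × 0.62/3.28 = 1900 m.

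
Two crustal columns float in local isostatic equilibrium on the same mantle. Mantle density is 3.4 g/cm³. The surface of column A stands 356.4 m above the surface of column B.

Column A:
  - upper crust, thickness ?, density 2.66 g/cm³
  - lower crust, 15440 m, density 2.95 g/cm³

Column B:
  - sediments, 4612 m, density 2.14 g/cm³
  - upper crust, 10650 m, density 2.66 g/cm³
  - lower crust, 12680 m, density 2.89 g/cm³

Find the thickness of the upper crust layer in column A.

Take the compensation level at the base of the deeper column (depth z_c below the surface of column A) and equate Σ ρ_i t_i down to z_c; mantle fills any gap and the z_c terms cancel.
Column A: x×2.66 + 15440×2.95 + (z_c − 15440 − x)×3.4
Column B: 356.4×0 + 4612×2.14 + 10650×2.66 + 12680×2.89 + (z_c − 356.4 − 27942)×3.4
The z_c×3.4 term appears on both sides and cancels. Collect the known terms of each column as K = Σ(ρt)_known − 3.4 × (depth of known layers): K_A = 45548 − 3.4×15440 = −6948; K_B = 74843.88 − 3.4×(356.4 + 27942) = −21370.68.
Balance: K_A − x×(3.4 − 2.66) = K_B, so x = (K_A − K_B)/(3.4 − 2.66) = 14422.7/0.74 = 19500 m.

19500 m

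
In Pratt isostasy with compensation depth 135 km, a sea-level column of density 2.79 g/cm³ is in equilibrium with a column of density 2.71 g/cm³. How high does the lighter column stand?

3.99 km

ρ_ref D = ρ (D + h) → h = D (ρ_ref − ρ)/ρ.
h = 135 km × (2.79 − 2.71)/2.71 = 3.99 km.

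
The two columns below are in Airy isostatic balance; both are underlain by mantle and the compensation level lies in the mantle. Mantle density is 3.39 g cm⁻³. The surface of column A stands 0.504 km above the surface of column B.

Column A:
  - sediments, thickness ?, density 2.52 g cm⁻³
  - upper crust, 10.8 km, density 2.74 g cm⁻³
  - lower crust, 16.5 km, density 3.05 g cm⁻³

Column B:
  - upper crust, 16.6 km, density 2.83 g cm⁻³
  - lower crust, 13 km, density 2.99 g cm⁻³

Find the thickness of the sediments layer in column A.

Take the compensation level at the base of the deeper column (depth z_c below the surface of column A) and equate Σ ρ_i t_i down to z_c; mantle fills any gap and the z_c terms cancel.
Column A: x×2.52 + 10.8×2.74 + 16.5×3.05 + (z_c − 27.3 − x)×3.39
Column B: 0.504×0 + 16.6×2.83 + 13×2.99 + (z_c − 0.504 − 29.6)×3.39
The z_c×3.39 term appears on both sides and cancels. Collect the known terms of each column as K = Σ(ρt)_known − 3.39 × (depth of known layers): K_A = 79.917 − 3.39×27.3 = −12.63; K_B = 85.848 − 3.39×(0.504 + 29.6) = −16.20456.
Balance: K_A − x×(3.39 − 2.52) = K_B, so x = (K_A − K_B)/(3.39 − 2.52) = 3.57456/0.87 = 4.11 km.

4.11 km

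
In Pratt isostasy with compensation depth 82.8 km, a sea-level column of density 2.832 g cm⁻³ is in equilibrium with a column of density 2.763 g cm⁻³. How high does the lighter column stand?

ρ_ref D = ρ (D + h) → h = D (ρ_ref − ρ)/ρ.
h = 82.8 km × (2.832 − 2.763)/2.763 = 2.07 km.

2.07 km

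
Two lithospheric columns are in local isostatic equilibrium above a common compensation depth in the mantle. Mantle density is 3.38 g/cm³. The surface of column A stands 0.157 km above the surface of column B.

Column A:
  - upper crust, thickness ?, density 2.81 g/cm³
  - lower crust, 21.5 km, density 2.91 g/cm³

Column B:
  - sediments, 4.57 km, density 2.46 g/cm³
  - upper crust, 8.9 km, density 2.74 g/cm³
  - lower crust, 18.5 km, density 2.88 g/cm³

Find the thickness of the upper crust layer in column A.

16.8 km

Take the compensation level at the base of the deeper column (depth z_c below the surface of column A) and equate Σ ρ_i t_i down to z_c; mantle fills any gap and the z_c terms cancel.
Column A: x×2.81 + 21.5×2.91 + (z_c − 21.5 − x)×3.38
Column B: 0.157×0 + 4.57×2.46 + 8.9×2.74 + 18.5×2.88 + (z_c − 0.157 − 31.97)×3.38
The z_c×3.38 term appears on both sides and cancels. Collect the known terms of each column as K = Σ(ρt)_known − 3.38 × (depth of known layers): K_A = 62.565 − 3.38×21.5 = −10.105; K_B = 88.9082 − 3.38×(0.157 + 31.97) = −19.68106.
Balance: K_A − x×(3.38 − 2.81) = K_B, so x = (K_A − K_B)/(3.38 − 2.81) = 9.57606/0.57 = 16.8 km.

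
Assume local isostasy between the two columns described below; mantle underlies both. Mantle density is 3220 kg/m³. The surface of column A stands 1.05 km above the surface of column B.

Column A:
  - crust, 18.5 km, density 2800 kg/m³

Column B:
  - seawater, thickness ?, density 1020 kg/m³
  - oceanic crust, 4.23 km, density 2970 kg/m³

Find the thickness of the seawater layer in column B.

1.51 km

Take the compensation level at the base of the deeper column (depth z_c below the surface of column A) and equate Σ ρ_i t_i down to z_c; mantle fills any gap and the z_c terms cancel.
Column A: 18.5×2800 + (z_c − 18.5)×3220
Column B: 1.05×0 + x×1020 + 4.23×2970 + (z_c − 1.05 − 4.23 − x)×3220
The z_c×3220 term appears on both sides and cancels. Collect the known terms of each column as K = Σ(ρt)_known − 3220 × (depth of known layers): K_A = 51800 − 3220×18.5 = −7770; K_B = 12563.1 − 3220×(1.05 + 4.23) = −4438.5.
Balance: K_A = K_B − x×(3220 − 1020), so x = (K_B − K_A)/(3220 − 1020) = 3331.5/2200 = 1.51 km.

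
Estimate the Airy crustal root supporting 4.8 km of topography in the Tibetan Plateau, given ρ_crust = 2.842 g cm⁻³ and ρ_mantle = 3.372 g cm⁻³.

Isostatic balance requires: the weight of the topography is balanced by the buoyancy of the root, ρ_c h = (ρ_m − ρ_c) r.
r = h · ρ_c / (ρ_m − ρ_c) = 4.8 km × 2.842 / (3.372 − 2.842) = 25.7 km.

25.7 km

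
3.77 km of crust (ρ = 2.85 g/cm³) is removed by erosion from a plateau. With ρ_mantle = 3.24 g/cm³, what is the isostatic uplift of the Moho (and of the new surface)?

Unloading: uplift u = e ρ_c/ρ_m = 3.77 km × 2.85/3.24 = 3.32 km.

3.32 km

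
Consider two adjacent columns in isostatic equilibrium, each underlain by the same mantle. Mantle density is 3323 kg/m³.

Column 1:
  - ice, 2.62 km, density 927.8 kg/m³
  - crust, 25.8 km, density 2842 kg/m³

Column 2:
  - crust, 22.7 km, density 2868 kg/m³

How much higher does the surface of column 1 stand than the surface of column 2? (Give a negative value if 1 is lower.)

For any compensation level in the mantle, the mantle terms cancel and isostasy reduces to e = (Σt_1 − Σt_2) − (Σ(ρt)_1 − Σ(ρt)_2) / ρ_m.
Σt_1 = 28.42 km; Σt_2 = 22.7 km; Σ(ρt)_1 = 75754.436; Σ(ρt)_2 = 65103.6 (in km·kg/m³).
e = (28.42 − 22.7) − (75754.436 − 65103.6) / 3323 = 2.51 km.

2.51 km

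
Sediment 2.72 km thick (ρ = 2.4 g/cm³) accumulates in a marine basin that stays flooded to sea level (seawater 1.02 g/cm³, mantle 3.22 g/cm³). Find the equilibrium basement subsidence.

Submarine loading: the sediment displaces seawater, and the subsidence is in turn flooded, so s (ρ_m − ρ_w) = t (ρ_sed − ρ_w).
s = 2.72 km × (2.4 − 1.02) / (3.22 − 1.02) = 1.71 km.

1.71 km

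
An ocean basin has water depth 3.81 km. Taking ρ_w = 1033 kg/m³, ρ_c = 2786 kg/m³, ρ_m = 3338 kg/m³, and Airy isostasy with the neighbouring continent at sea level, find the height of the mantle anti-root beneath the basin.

12.1 km

By Archimedes' principle applied to the lithosphere: replacing crust with seawater at the top is compensated by replacing crust with mantle at the base: d (ρ_c − ρ_w) = a (ρ_m − ρ_c).
a = d (ρ_c − ρ_w)/(ρ_m − ρ_c) = 3.81 km × 1753/552 = 12.1 km.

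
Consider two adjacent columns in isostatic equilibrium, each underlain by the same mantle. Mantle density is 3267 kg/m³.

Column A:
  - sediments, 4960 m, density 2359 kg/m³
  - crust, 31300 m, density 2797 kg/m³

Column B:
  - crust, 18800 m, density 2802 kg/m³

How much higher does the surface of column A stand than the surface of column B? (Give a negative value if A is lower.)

3210 m

For any compensation level in the mantle, the mantle terms cancel and isostasy reduces to e = (Σt_A − Σt_B) − (Σ(ρt)_A − Σ(ρt)_B) / ρ_m.
Σt_A = 36260 m; Σt_B = 18800 m; Σ(ρt)_A = 99246740; Σ(ρt)_B = 52677600 (in m·kg/m³).
e = (36260 − 18800) − (99246740 − 52677600) / 3267 = 3210 m.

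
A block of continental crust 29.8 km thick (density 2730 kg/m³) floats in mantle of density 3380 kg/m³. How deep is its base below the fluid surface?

24.1 km

Draft d = t ρ_obj/ρ_fluid = 29.8 km × 2730/3380 = 24.1 km.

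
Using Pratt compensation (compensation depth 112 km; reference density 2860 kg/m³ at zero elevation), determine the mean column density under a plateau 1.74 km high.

Pratt balance: ρ_ref D = ρ (D + h).
ρ = ρ_ref D/(D + h) = 2860 × 112 km/(112 km + 1.74 km) = 2820 kg/m³.

2820 kg/m³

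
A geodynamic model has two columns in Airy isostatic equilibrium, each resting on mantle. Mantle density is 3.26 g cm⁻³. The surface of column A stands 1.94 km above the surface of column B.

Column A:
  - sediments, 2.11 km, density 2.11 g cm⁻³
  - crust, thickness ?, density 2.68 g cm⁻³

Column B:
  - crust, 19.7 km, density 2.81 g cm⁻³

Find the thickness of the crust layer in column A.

22 km

Take the compensation level at the base of the deeper column (depth z_c below the surface of column A) and equate Σ ρ_i t_i down to z_c; mantle fills any gap and the z_c terms cancel.
Column A: 2.11×2.11 + x×2.68 + (z_c − 2.11 − x)×3.26
Column B: 1.94×0 + 19.7×2.81 + (z_c − 1.94 − 19.7)×3.26
The z_c×3.26 term appears on both sides and cancels. Collect the known terms of each column as K = Σ(ρt)_known − 3.26 × (depth of known layers): K_A = 4.4521 − 3.26×2.11 = −2.4265; K_B = 55.357 − 3.26×(1.94 + 19.7) = −15.1894.
Balance: K_A − x×(3.26 − 2.68) = K_B, so x = (K_A − K_B)/(3.26 − 2.68) = 12.7629/0.58 = 22 km.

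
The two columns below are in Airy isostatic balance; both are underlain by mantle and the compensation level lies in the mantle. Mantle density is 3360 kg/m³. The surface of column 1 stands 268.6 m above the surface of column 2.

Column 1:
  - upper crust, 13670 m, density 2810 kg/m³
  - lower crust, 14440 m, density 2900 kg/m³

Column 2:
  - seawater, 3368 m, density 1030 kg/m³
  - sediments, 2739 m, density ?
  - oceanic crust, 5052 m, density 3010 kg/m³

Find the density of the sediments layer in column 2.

2030 kg/m³

Take the compensation level at the base of the deeper column (depth z_c below the surface of column 1) and equate Σ ρ_i t_i down to z_c; mantle fills any gap and the z_c terms cancel.
Column 1: 13670×2810 + 14440×2900 + (z_c − 28110)×3360
Column 2: 268.6×0 + 3368×1030 + 2739×ρ + 5052×3010 + (z_c − 268.6 − 11159)×3360
The z_c×3360 term appears on both sides and cancels. Collect the known terms of each column as K = Σ(ρt)_known − 3360 × (depth of known layers): K_1 = 80288700 − 3360×28110 = −14160900; K_2 = 18675560 − 3360×(268.6 + 11159) = −19721176.
Balance: K_1 = K_2 + 2739×ρ, so ρ = (K_1 − K_2)/2739 = 5560280/2739 = 2030 kg/m³.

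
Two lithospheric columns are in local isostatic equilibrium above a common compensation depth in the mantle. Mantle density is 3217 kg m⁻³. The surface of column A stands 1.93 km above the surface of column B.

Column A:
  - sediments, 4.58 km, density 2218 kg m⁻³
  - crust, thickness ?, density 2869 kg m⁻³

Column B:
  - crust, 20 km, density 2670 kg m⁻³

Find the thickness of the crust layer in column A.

36.1 km

Take the compensation level at the base of the deeper column (depth z_c below the surface of column A) and equate Σ ρ_i t_i down to z_c; mantle fills any gap and the z_c terms cancel.
Column A: 4.58×2218 + x×2869 + (z_c − 4.58 − x)×3217
Column B: 1.93×0 + 20×2670 + (z_c − 1.93 − 20)×3217
The z_c×3217 term appears on both sides and cancels. Collect the known terms of each column as K = Σ(ρt)_known − 3217 × (depth of known layers): K_A = 10158.44 − 3217×4.58 = −4575.42; K_B = 53400 − 3217×(1.93 + 20) = −17148.81.
Balance: K_A − x×(3217 − 2869) = K_B, so x = (K_A − K_B)/(3217 − 2869) = 12573.4/348 = 36.1 km.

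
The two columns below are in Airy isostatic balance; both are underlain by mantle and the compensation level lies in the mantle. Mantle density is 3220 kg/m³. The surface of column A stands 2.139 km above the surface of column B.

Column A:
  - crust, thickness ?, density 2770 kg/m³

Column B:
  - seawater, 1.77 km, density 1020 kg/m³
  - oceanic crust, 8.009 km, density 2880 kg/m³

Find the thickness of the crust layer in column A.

Take the compensation level at the base of the deeper column (depth z_c below the surface of column A) and equate Σ ρ_i t_i down to z_c; mantle fills any gap and the z_c terms cancel.
Column A: x×2770 + (z_c − 0 − x)×3220
Column B: 2.139×0 + 1.77×1020 + 8.009×2880 + (z_c − 2.139 − 9.779)×3220
The z_c×3220 term appears on both sides and cancels. Collect the known terms of each column as K = Σ(ρt)_known − 3220 × (depth of known layers): K_A = 0 − 3220×0 = 0; K_B = 24871.32 − 3220×(2.139 + 9.779) = −13504.64.
Balance: K_A − x×(3220 − 2770) = K_B, so x = (K_A − K_B)/(3220 − 2770) = 13504.6/450 = 30 km.

30 km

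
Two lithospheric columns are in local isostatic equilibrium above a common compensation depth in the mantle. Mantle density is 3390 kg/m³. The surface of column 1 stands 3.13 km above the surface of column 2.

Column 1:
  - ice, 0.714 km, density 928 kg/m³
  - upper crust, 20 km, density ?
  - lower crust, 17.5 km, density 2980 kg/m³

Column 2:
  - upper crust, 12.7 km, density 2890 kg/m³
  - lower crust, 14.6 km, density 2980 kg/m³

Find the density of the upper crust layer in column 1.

Take the compensation level at the base of the deeper column (depth z_c below the surface of column 1) and equate Σ ρ_i t_i down to z_c; mantle fills any gap and the z_c terms cancel.
Column 1: 0.714×928 + 20×ρ + 17.5×2980 + (z_c − 38.214)×3390
Column 2: 3.13×0 + 12.7×2890 + 14.6×2980 + (z_c − 3.13 − 27.3)×3390
The z_c×3390 term appears on both sides and cancels. Collect the known terms of each column as K = Σ(ρt)_known − 3390 × (depth of known layers): K_1 = 52812.592 − 3390×38.214 = −76732.868; K_2 = 80211 − 3390×(3.13 + 27.3) = −22946.7.
Balance: K_1 + 20×ρ = K_2, so ρ = (K_2 − K_1)/20 = 53786.2/20 = 2690 kg/m³.

2690 kg/m³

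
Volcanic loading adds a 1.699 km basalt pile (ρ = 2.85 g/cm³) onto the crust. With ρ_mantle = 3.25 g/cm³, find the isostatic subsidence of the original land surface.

1.49 km

Subaerial loading: s = t ρ_load / ρ_m.
s = 1.699 km × 2.85/3.25 = 1.49 km.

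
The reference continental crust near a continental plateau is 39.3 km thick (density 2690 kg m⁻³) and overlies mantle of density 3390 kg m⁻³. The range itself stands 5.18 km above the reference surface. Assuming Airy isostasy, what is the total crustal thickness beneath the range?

Root depth r = h ρ_c / (ρ_m − ρ_c) = 5.18 km × 2690 / 700 = 19.91 km.
Total thickness = T + h + r = 39.3 km + 5.18 km + 19.91 km = 64.4 km.

64.4 km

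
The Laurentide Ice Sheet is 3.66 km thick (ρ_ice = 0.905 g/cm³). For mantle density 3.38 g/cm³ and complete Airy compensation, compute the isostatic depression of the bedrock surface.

Isostatic balance requires: the ice load ρ_ice t is balanced by mantle displaced below, ρ_m s.
s = t ρ_ice / ρ_m = 3.66 km × 0.905/3.38 = 0.98 km.

0.98 km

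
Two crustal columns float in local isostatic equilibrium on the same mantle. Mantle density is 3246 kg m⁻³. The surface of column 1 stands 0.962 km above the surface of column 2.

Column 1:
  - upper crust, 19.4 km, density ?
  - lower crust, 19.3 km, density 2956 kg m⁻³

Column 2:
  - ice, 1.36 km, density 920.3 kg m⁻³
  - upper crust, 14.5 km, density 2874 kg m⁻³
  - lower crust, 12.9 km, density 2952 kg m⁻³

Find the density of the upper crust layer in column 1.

2740 kg m⁻³

Take the compensation level at the base of the deeper column (depth z_c below the surface of column 1) and equate Σ ρ_i t_i down to z_c; mantle fills any gap and the z_c terms cancel.
Column 1: 19.4×ρ + 19.3×2956 + (z_c − 38.7)×3246
Column 2: 0.962×0 + 1.36×920.3 + 14.5×2874 + 12.9×2952 + (z_c − 0.962 − 28.76)×3246
The z_c×3246 term appears on both sides and cancels. Collect the known terms of each column as K = Σ(ρt)_known − 3246 × (depth of known layers): K_1 = 57050.8 − 3246×38.7 = −68569.4; K_2 = 81005.408 − 3246×(0.962 + 28.76) = −15472.204.
Balance: K_1 + 19.4×ρ = K_2, so ρ = (K_2 − K_1)/19.4 = 53097.2/19.4 = 2740 kg m⁻³.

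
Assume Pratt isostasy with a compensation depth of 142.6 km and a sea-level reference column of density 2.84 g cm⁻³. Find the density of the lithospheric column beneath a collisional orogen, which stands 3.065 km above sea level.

2.78 g cm⁻³

Pratt balance: ρ_ref D = ρ (D + h).
ρ = ρ_ref D/(D + h) = 2.84 × 142.6 km/(142.6 km + 3.065 km) = 2.78 g cm⁻³.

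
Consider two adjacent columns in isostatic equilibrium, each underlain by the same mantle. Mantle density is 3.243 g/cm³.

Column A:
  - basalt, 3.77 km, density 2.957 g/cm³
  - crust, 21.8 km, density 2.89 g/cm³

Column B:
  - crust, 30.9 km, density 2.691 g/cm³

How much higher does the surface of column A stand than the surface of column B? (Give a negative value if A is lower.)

For any compensation level in the mantle, the mantle terms cancel and isostasy reduces to e = (Σt_A − Σt_B) − (Σ(ρt)_A − Σ(ρt)_B) / ρ_m.
Σt_A = 25.57 km; Σt_B = 30.9 km; Σ(ρt)_A = 74.14989; Σ(ρt)_B = 83.1519 (in km·g/cm³).
e = (25.57 − 30.9) − (74.14989 − 83.1519) / 3.243 = −2.55 km.

−2.55 km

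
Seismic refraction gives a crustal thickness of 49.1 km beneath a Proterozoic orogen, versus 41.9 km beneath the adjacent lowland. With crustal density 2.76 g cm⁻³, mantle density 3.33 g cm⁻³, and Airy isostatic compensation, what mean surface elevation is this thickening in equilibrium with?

1.23 km

Excess crust Δ = 49.1 km − 41.9 km = 7.2 km, split between elevation h and root r with h + r = Δ.
Airy balance ρ_c h = (ρ_m − ρ_c) r gives r = h ρ_c/(ρ_m − ρ_c), so h (1 + ρ_c/(ρ_m − ρ_c)) = Δ, i.e. h = Δ (ρ_m − ρ_c)/ρ_m.
h = 7.2 km × 0.57/3.33 = 1.23 km.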